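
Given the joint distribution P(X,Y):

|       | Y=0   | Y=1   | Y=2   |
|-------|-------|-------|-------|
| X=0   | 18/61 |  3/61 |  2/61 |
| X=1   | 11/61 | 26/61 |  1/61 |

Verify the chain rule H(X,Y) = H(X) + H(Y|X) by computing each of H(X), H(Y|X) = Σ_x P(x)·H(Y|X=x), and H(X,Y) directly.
H(X) = 0.9559 bits, H(Y|X) = 1.0063 bits, H(X,Y) = 1.9622 bits

Marginal of X (row sums):
  P(X=0) = 18/61 + 3/61 + 2/61 = 23/61
  P(X=1) = 11/61 + 26/61 + 1/61 = 38/61
H(X) = -[(23/61)·log₂(23/61) + (38/61)·log₂(38/61)]
  = 0.53057 + 0.42536 = 0.9559 bits

H(Y|X) = Σ_x P(x)·H(Y|X=x):
  X=0: P(X=0) = 23/61, P(Y|X=0) = (18/23, 3/23, 2/23) → H(Y|X=0) = 0.96645
  X=1: P(X=1) = 38/61, P(Y|X=1) = (11/38, 13/19, 1/38) → H(Y|X=1) = 1.03042
H(Y|X) = (23/61)·0.96645 + (38/61)·1.03042 = 1.0063 bits

H(X,Y) = -Σ_{x,y} P(x,y) log₂ P(x,y). Per-cell terms -P(x,y)·log₂P(x,y):
  X=0: 0.51958, 0.21373, 0.16166
  X=1: 0.44565, 0.52439, 0.09723
Sum of the 6 terms: H(X,Y) = 1.9622 bits

Chain rule check:
  H(X) + H(Y|X) = 0.9559 + 1.0063 = 1.9622 bits
  H(X,Y) = 1.9622 bits
✓ Chain rule verified.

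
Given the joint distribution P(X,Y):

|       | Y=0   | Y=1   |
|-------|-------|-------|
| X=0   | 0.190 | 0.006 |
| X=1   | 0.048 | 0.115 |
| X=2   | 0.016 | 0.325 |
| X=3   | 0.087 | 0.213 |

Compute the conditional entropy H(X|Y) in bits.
1.5470 bits

H(X|Y) = H(X,Y) - H(Y)

H(X,Y) = -Σ_{x,y} P(x,y) log₂ P(x,y). Per-cell terms -P(x,y)·log₂P(x,y):
  X=0: 0.4552, 0.0443
  X=1: 0.2103, 0.3588
  X=2: 0.0955, 0.5270
  X=3: 0.3065, 0.4752
Sum of the 8 terms: H(X,Y) = 2.4728 bits

Marginal of Y (column sums):
  P(Y=0) = 0.190 + 0.048 + 0.016 + 0.087 = 0.341
  P(Y=1) = 0.006 + 0.115 + 0.325 + 0.213 = 0.659
H(Y) = -[0.341·log₂(0.341) + 0.659·log₂(0.659)]
  = 0.5293 + 0.3965 = 0.9258 bits

H(X|Y) = H(X,Y) - H(Y) = 2.4728 - 0.9258 = 1.5470 bits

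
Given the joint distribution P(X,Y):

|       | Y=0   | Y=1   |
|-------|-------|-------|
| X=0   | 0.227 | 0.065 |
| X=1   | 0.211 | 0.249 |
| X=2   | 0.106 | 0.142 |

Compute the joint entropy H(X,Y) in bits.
2.4581 bits

H(X,Y) = -Σ_{x,y} P(x,y) log₂ P(x,y). Per-cell terms -P(x,y)·log₂P(x,y):
  X=0: 0.48561, 0.25632
  X=1: 0.47363, 0.49944
  X=2: 0.34321, 0.39988
Sum of the 6 terms: H(X,Y) = 2.4581 bits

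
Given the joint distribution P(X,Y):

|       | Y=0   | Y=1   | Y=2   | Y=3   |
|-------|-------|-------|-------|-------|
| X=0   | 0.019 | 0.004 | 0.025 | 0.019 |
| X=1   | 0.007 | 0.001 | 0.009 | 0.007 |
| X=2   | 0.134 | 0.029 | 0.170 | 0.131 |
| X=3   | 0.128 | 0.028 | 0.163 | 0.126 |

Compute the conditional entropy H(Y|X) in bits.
1.8119 bits

H(Y|X) = H(X,Y) - H(X)

H(X,Y) = -Σ_{x,y} P(x,y) log₂ P(x,y). Per-cell terms -P(x,y)·log₂P(x,y):
  X=0: 0.1086393, 0.0318631, 0.1330482, 0.1086393
  X=1: 0.0501090, 0.0099658, 0.0611627, 0.0501090
  X=2: 0.3885591, 0.1481263, 0.4345869, 0.3841393
  X=3: 0.3796204, 0.1444360, 0.4265801, 0.3765515
Sum of the 16 terms: H(X,Y) = 3.236136 bits

Marginal of X (row sums):
  P(X=0) = 0.019 + 0.004 + 0.025 + 0.019 = 0.067
  P(X=1) = 0.007 + 0.001 + 0.009 + 0.007 = 0.024
  P(X=2) = 0.134 + 0.029 + 0.170 + 0.131 = 0.464
  P(X=3) = 0.128 + 0.028 + 0.163 + 0.126 = 0.445
H(X) = -[0.067·log₂(0.067) + 0.024·log₂(0.024) + 0.464·log₂(0.464) + 0.445·log₂(0.445)]
  = 0.2612796 + 0.1291397 + 0.5140207 + 0.5198146 = 1.424255 bits

H(Y|X) = H(X,Y) - H(X) = 3.236136 - 1.424255 = 1.8119 bits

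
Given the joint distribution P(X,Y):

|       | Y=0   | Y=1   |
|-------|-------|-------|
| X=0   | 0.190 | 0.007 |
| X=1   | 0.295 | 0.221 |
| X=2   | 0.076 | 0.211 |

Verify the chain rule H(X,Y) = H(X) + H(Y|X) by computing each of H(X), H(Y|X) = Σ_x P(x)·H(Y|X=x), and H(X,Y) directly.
H(X) = 1.4711 bits, H(Y|X) = 0.7913 bits, H(X,Y) = 2.2624 bits

Marginal of X (row sums):
  P(X=0) = 0.190 + 0.007 = 0.197
  P(X=1) = 0.295 + 0.221 = 0.516
  P(X=2) = 0.076 + 0.211 = 0.287
H(X) = -[0.197·log₂(0.197) + 0.516·log₂(0.516) + 0.287·log₂(0.287)]
  = 0.46172 + 0.49255 + 0.51685 = 1.4711 bits

H(Y|X) = Σ_x P(x)·H(Y|X=x):
  X=0: P(X=0) = 0.197, P(Y|X=0) = (190/197, 7/197) → H(Y|X=0) = 0.22142
  X=1: P(X=1) = 0.516, P(Y|X=1) = (295/516, 221/516) → H(Y|X=1) = 0.98511
  X=2: P(X=2) = 0.287, P(Y|X=2) = (76/287, 211/287) → H(Y|X=2) = 0.83392
H(Y|X) = 0.197·0.22142 + 0.516·0.98511 + 0.287·0.83392 = 0.7913 bits

H(X,Y) = -Σ_{x,y} P(x,y) log₂ P(x,y). Per-cell terms -P(x,y)·log₂P(x,y):
  X=0: 0.45523, 0.05011
  X=1: 0.51956, 0.48131
  X=2: 0.28256, 0.47363
Sum of the 6 terms: H(X,Y) = 2.2624 bits

Chain rule check:
  H(X) + H(Y|X) = 1.4711 + 0.7913 = 2.2624 bits
  H(X,Y) = 2.2624 bits
✓ Chain rule verified.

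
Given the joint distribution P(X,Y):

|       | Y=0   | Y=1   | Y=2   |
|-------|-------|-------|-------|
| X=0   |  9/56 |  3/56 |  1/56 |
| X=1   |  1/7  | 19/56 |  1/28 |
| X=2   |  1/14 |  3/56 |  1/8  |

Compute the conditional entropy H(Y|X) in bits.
1.2480 bits

H(Y|X) = H(X,Y) - H(X)

H(X,Y) = -Σ_{x,y} P(x,y) log₂ P(x,y). Per-cell terms -P(x,y)·log₂P(x,y):
  X=0: 0.4238727, 0.2261996, 0.1037028
  X=1: 0.4010507, 0.5290914, 0.1716912
  X=2: 0.2719539, 0.2261996, 0.3750000
Sum of the 9 terms: H(X,Y) = 2.728762 bits

Marginal of X (row sums):
  P(X=0) = 9/56 + 3/56 + 1/56 = 13/56
  P(X=1) = 1/7 + 19/56 + 1/28 = 29/56
  P(X=2) = 1/14 + 3/56 + 1/8 = 1/4
H(X) = -[(13/56)·log₂(13/56) + (29/56)·log₂(29/56) + (1/4)·log₂(1/4)]
  = 0.4891053 + 0.4916401 + 0.5000000 = 1.480745 bits

H(Y|X) = H(X,Y) - H(X) = 2.728762 - 1.480745 = 1.2480 bits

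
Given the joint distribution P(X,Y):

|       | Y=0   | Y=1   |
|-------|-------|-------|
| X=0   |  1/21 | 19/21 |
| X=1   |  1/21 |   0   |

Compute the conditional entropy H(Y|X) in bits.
0.2728 bits

H(Y|X) = H(X,Y) - H(X)

H(X,Y) = -Σ_{x,y} P(x,y) log₂ P(x,y). Per-cell terms -P(x,y)·log₂P(x,y):
  X=0: 0.2092, 0.1306
  X=1: 0.2092, 0.0000
  (cells with P = 0 contribute 0)
Sum of the 4 terms: H(X,Y) = 0.5490 bits

Marginal of X (row sums):
  P(X=0) = 1/21 + 19/21 = 20/21
  P(X=1) = 1/21 + 0 = 1/21
H(X) = -[(20/21)·log₂(20/21) + (1/21)·log₂(1/21)]
  = 0.0670 + 0.2092 = 0.2762 bits

H(Y|X) = H(X,Y) - H(X) = 0.5490 - 0.2762 = 0.2728 bits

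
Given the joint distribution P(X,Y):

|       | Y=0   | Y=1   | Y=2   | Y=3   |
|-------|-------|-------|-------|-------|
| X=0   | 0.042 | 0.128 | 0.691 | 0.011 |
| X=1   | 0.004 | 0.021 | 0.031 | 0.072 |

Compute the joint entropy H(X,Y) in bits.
1.5893 bits

H(X,Y) = -Σ_{x,y} P(x,y) log₂ P(x,y). Per-cell terms -P(x,y)·log₂P(x,y):
  X=0: 0.19209, 0.37962, 0.36847, 0.07157
  X=1: 0.03186, 0.11704, 0.15536, 0.27330
Sum of the 8 terms: H(X,Y) = 1.5893 bits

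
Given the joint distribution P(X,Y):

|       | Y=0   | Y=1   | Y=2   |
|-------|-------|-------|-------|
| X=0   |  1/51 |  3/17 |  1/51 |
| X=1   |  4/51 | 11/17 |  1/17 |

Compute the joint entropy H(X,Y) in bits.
1.5989 bits

H(X,Y) = -Σ_{x,y} P(x,y) log₂ P(x,y). Per-cell terms -P(x,y)·log₂P(x,y):
  X=0: 0.11122, 0.44162, 0.11122
  X=1: 0.28803, 0.40637, 0.24044
Sum of the 6 terms: H(X,Y) = 1.5989 bits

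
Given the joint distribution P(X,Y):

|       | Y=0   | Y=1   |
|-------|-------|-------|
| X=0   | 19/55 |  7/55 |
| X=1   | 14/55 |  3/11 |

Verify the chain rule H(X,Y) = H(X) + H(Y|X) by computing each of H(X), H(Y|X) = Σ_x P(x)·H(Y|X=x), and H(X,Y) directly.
H(X) = 0.9979 bits, H(Y|X) = 0.9241 bits, H(X,Y) = 1.9219 bits

Marginal of X (row sums):
  P(X=0) = 19/55 + 7/55 = 26/55
  P(X=1) = 14/55 + 3/11 = 29/55
H(X) = -[(26/55)·log₂(26/55) + (29/55)·log₂(29/55)]
  = 0.5110 + 0.4869 = 0.9979 bits

H(Y|X) = Σ_x P(x)·H(Y|X=x):
  X=0: P(X=0) = 26/55, P(Y|X=0) = (19/26, 7/26) → H(Y|X=0) = 0.8404
  X=1: P(X=1) = 29/55, P(Y|X=1) = (14/29, 15/29) → H(Y|X=1) = 0.9991
H(Y|X) = (26/55)·0.8404 + (29/55)·0.9991 = 0.9241 bits

H(X,Y) = -Σ_{x,y} P(x,y) log₂ P(x,y). Per-cell terms -P(x,y)·log₂P(x,y):
  X=0: 0.5297, 0.3785
  X=1: 0.5025, 0.5112
Sum of the 4 terms: H(X,Y) = 1.9219 bits

Chain rule check:
  H(X) + H(Y|X) = 0.9979 + 0.9241 = 1.9220 bits
  H(X,Y) = 1.9219 bits
✓ Chain rule verified (Δ = 0.0001 is 4-dp rounding noise: each of the three values was rounded independently).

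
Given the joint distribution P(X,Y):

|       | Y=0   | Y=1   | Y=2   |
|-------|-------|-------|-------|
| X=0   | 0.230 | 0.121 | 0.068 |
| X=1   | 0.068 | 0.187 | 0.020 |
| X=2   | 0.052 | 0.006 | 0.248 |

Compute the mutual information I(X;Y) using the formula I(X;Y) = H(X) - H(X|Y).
0.4304 bits

I(X;Y) = H(X) - H(X|Y)

Marginal of X (row sums):
  P(X=0) = 0.230 + 0.121 + 0.068 = 0.419
  P(X=1) = 0.068 + 0.187 + 0.020 = 0.275
  P(X=2) = 0.052 + 0.006 + 0.248 = 0.306
H(X) = -[0.419·log₂(0.419) + 0.275·log₂(0.275) + 0.306·log₂(0.306)]
  = 0.525836 + 0.512187 + 0.522769 = 1.56079 bits

Marginal of Y (column sums):
  P(Y=0) = 0.230 + 0.068 + 0.052 = 0.350
  P(Y=1) = 0.121 + 0.187 + 0.006 = 0.314
  P(Y=2) = 0.068 + 0.020 + 0.248 = 0.336
H(X|Y) = Σ_y P(y)·H(X|Y=y):
  Y=0: P(Y=0) = 0.350, P(X|Y=0) = (23/35, 34/175, 26/175) → H(X|Y=0) = 1.265974
  Y=1: P(Y=1) = 0.314, P(X|Y=1) = (121/314, 187/314, 3/157) → H(X|Y=1) = 1.084552
  Y=2: P(Y=2) = 0.336, P(X|Y=2) = (17/84, 5/84, 31/42) → H(X|Y=2) = 1.032119
H(X|Y) = 0.350·1.265974 + 0.314·1.084552 + 0.336·1.032119 = 1.13043 bits

I(X;Y) = H(X) - H(X|Y) = 1.56079 - 1.13043 = 0.4304 bits

Cross-check via I(X;Y) = H(X) + H(Y) - H(X,Y): computing H(Y) from the column sums and H(X,Y) from the 9 cells in the same way gives H(Y) = 1.58353 bits and H(X,Y) = 2.71396 bits, so
I(X;Y) = 1.56079 + 1.58353 - 2.71396 = 0.4304 bits ✓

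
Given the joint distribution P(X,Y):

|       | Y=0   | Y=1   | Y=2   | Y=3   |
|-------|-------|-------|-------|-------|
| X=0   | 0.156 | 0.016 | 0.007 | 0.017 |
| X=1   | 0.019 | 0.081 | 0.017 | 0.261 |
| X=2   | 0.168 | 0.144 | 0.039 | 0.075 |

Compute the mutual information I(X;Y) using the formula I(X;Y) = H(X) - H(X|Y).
0.3522 bits

I(X;Y) = H(X) - H(X|Y)

Marginal of X (row sums):
  P(X=0) = 0.156 + 0.016 + 0.007 + 0.017 = 0.196
  P(X=1) = 0.019 + 0.081 + 0.017 + 0.261 = 0.378
  P(X=2) = 0.168 + 0.144 + 0.039 + 0.075 = 0.426
H(X) = -[0.196·log₂(0.196) + 0.378·log₂(0.378) + 0.426·log₂(0.426)]
  = 0.46081 + 0.53054 + 0.52444 = 1.5158 bits

Marginal of Y (column sums):
  P(Y=0) = 0.156 + 0.019 + 0.168 = 0.343
  P(Y=1) = 0.016 + 0.081 + 0.144 = 0.241
  P(Y=2) = 0.007 + 0.017 + 0.039 = 0.063
  P(Y=3) = 0.017 + 0.261 + 0.075 = 0.353
H(X|Y) = Σ_y P(y)·H(X|Y=y):
  Y=0: P(Y=0) = 0.343, P(X|Y=0) = (156/343, 19/343, 24/49) → H(X|Y=0) = 1.25255
  Y=1: P(Y=1) = 0.241, P(X|Y=1) = (16/241, 81/241, 144/241) → H(X|Y=1) = 1.23240
  Y=2: P(Y=2) = 0.063, P(X|Y=2) = (1/9, 17/63, 13/21) → H(X|Y=2) = 1.29047
  Y=3: P(Y=3) = 0.353, P(X|Y=3) = (17/353, 261/353, 75/353) → H(X|Y=3) = 1.00763
H(X|Y) = 0.343·1.25255 + 0.241·1.23240 + 0.063·1.29047 + 0.353·1.00763 = 1.1636 bits

I(X;Y) = H(X) - H(X|Y) = 1.5158 - 1.1636 = 0.3522 bits

Cross-check via I(X;Y) = H(X) + H(Y) - H(X,Y): computing H(Y) from the column sums and H(X,Y) from the 12 cells in the same way gives H(Y) = 1.8058 bits and H(X,Y) = 2.9694 bits, so
I(X;Y) = 1.5158 + 1.8058 - 2.9694 = 0.3522 bits ✓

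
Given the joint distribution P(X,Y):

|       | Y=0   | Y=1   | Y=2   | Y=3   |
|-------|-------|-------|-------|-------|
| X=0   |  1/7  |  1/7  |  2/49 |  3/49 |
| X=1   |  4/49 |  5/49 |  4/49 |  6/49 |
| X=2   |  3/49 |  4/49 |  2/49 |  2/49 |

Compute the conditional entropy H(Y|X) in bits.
1.9090 bits

H(Y|X) = H(X,Y) - H(X)

H(X,Y) = -Σ_{x,y} P(x,y) log₂ P(x,y). Per-cell terms -P(x,y)·log₂P(x,y):
  X=0: 0.401051, 0.401051, 0.188356, 0.246719
  X=1: 0.295078, 0.335998, 0.295078, 0.370989
  X=2: 0.246719, 0.295078, 0.188356, 0.188356
Sum of the 12 terms: H(X,Y) = 3.45283 bits

Marginal of X (row sums):
  P(X=0) = 1/7 + 1/7 + 2/49 + 3/49 = 19/49
  P(X=1) = 4/49 + 5/49 + 4/49 + 6/49 = 19/49
  P(X=2) = 3/49 + 4/49 + 2/49 + 2/49 = 11/49
H(X) = -[(19/49)·log₂(19/49) + (19/49)·log₂(19/49) + (11/49)·log₂(11/49)]
  = 0.529977 + 0.529977 + 0.483838 = 1.54379 bits

H(Y|X) = H(X,Y) - H(X) = 3.45283 - 1.54379 = 1.9090 bits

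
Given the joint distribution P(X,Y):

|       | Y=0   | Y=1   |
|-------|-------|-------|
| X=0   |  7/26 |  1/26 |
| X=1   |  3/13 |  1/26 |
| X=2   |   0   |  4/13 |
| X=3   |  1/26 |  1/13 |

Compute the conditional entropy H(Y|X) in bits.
0.4325 bits

H(Y|X) = H(X,Y) - H(X)

H(X,Y) = -Σ_{x,y} P(x,y) log₂ P(x,y). Per-cell terms -P(x,y)·log₂P(x,y):
  X=0: 0.5097, 0.1808
  X=1: 0.4882, 0.1808
  X=2: 0.0000, 0.5232
  X=3: 0.1808, 0.2846
  (cells with P = 0 contribute 0)
Sum of the 8 terms: H(X,Y) = 2.3481 bits

Marginal of X (row sums):
  P(X=0) = 7/26 + 1/26 = 4/13
  P(X=1) = 3/13 + 1/26 = 7/26
  P(X=2) = 0 + 4/13 = 4/13
  P(X=3) = 1/26 + 1/13 = 3/26
H(X) = -[(4/13)·log₂(4/13) + (7/26)·log₂(7/26) + (4/13)·log₂(4/13) + (3/26)·log₂(3/26)]
  = 0.5232 + 0.5097 + 0.5232 + 0.3595 = 1.9156 bits

H(Y|X) = H(X,Y) - H(X) = 2.3481 - 1.9156 = 0.4325 bits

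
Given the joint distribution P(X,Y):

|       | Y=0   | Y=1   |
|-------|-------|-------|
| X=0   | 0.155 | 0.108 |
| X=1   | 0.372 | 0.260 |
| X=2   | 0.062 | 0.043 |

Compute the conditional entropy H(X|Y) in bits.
1.2666 bits

H(X|Y) = H(X,Y) - H(Y)

H(X,Y) = -Σ_{x,y} P(x,y) log₂ P(x,y). Per-cell terms -P(x,y)·log₂P(x,y):
  X=0: 0.4169, 0.3468
  X=1: 0.5307, 0.5053
  X=2: 0.2487, 0.1952
Sum of the 6 terms: H(X,Y) = 2.2436 bits

Marginal of Y (column sums):
  P(Y=0) = 0.155 + 0.372 + 0.062 = 0.589
  P(Y=1) = 0.108 + 0.260 + 0.043 = 0.411
H(Y) = -[0.589·log₂(0.589) + 0.411·log₂(0.411)]
  = 0.4498 + 0.5272 = 0.9770 bits

H(X|Y) = H(X,Y) - H(Y) = 2.2436 - 0.9770 = 1.2666 bits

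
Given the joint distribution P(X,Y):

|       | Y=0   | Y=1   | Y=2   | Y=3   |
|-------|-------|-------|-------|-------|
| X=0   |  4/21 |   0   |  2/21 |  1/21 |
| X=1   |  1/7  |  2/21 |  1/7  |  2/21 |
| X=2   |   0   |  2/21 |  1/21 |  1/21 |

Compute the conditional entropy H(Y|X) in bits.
1.6839 bits

H(Y|X) = H(X,Y) - H(X)

H(X,Y) = -Σ_{x,y} P(x,y) log₂ P(x,y). Per-cell terms -P(x,y)·log₂P(x,y):
  X=0: 0.45568, 0.00000, 0.32308, 0.20916
  X=1: 0.40105, 0.32308, 0.40105, 0.32308
  X=2: 0.00000, 0.32308, 0.20916, 0.20916
  (cells with P = 0 contribute 0)
Sum of the 12 terms: H(X,Y) = 3.1776 bits

Marginal of X (row sums):
  P(X=0) = 4/21 + 0 + 2/21 + 1/21 = 1/3
  P(X=1) = 1/7 + 2/21 + 1/7 + 2/21 = 10/21
  P(X=2) = 0 + 2/21 + 1/21 + 1/21 = 4/21
H(X) = -[(1/3)·log₂(1/3) + (10/21)·log₂(10/21) + (4/21)·log₂(4/21)]
  = 0.52832 + 0.50971 + 0.45568 = 1.4937 bits

H(Y|X) = H(X,Y) - H(X) = 3.1776 - 1.4937 = 1.6839 bits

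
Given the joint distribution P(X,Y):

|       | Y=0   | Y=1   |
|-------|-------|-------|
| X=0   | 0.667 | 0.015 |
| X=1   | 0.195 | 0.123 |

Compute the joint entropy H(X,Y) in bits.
1.3123 bits

H(X,Y) = -Σ_{x,y} P(x,y) log₂ P(x,y). Per-cell terms -P(x,y)·log₂P(x,y):
  X=0: 0.38969, 0.09088
  X=1: 0.45990, 0.37186
Sum of the 4 terms: H(X,Y) = 1.3123 bits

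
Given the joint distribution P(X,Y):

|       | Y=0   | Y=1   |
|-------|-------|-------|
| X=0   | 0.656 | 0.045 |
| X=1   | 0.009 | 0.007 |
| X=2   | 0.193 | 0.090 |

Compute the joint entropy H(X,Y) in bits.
1.4823 bits

H(X,Y) = -Σ_{x,y} P(x,y) log₂ P(x,y). Per-cell terms -P(x,y)·log₂P(x,y):
  X=0: 0.39900, 0.20133
  X=1: 0.06116, 0.05011
  X=2: 0.45805, 0.31265
Sum of the 6 terms: H(X,Y) = 1.4823 bits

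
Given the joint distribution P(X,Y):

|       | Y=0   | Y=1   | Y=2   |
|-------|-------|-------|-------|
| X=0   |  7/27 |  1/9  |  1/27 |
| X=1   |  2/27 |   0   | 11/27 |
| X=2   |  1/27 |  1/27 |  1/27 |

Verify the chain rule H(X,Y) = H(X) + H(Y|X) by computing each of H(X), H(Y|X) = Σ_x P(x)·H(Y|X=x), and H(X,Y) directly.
H(X) = 1.3877 bits, H(Y|X) = 0.9798 bits, H(X,Y) = 2.3675 bits

Marginal of X (row sums):
  P(X=0) = 7/27 + 1/9 + 1/27 = 11/27
  P(X=1) = 2/27 + 0 + 11/27 = 13/27
  P(X=2) = 1/27 + 1/27 + 1/27 = 1/9
H(X) = -[(11/27)·log₂(11/27) + (13/27)·log₂(13/27) + (1/9)·log₂(1/9)]
  = 0.52778 + 0.50770 + 0.35221 = 1.3877 bits

H(Y|X) = Σ_x P(x)·H(Y|X=x):
  X=0: P(X=0) = 11/27, P(Y|X=0) = (7/11, 3/11, 1/11) → H(Y|X=0) = 1.24067
  X=1: P(X=1) = 13/27, P(Y|X=1) = (2/13, 0, 11/13) → H(Y|X=1) = 0.61938
  X=2: P(X=2) = 1/9, P(Y|X=2) = (1/3, 1/3, 1/3) → H(Y|X=2) = 1.58496
H(Y|X) = (11/27)·1.24067 + (13/27)·0.61938 + (1/9)·1.58496 = 0.9798 bits

H(X,Y) = -Σ_{x,y} P(x,y) log₂ P(x,y). Per-cell terms -P(x,y)·log₂P(x,y):
  X=0: 0.50492, 0.35221, 0.17611
  X=1: 0.27814, 0.00000, 0.52778
  X=2: 0.17611, 0.17611, 0.17611
  (cells with P = 0 contribute 0)
Sum of the 9 terms: H(X,Y) = 2.3675 bits

Chain rule check:
  H(X) + H(Y|X) = 1.3877 + 0.9798 = 2.3675 bits
  H(X,Y) = 2.3675 bits
✓ Chain rule verified.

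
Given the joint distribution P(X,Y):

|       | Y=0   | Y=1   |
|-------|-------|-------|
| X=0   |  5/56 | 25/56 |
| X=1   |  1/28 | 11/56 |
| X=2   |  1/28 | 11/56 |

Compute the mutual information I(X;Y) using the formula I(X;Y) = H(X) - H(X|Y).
0.0002 bits

I(X;Y) = H(X) - H(X|Y)

Marginal of X (row sums):
  P(X=0) = 5/56 + 25/56 = 15/28
  P(X=1) = 1/28 + 11/56 = 13/56
  P(X=2) = 1/28 + 11/56 = 13/56
H(X) = -[(15/28)·log₂(15/28) + (13/56)·log₂(13/56) + (13/56)·log₂(13/56)]
  = 0.48239 + 0.48911 + 0.48911 = 1.4606 bits

Marginal of Y (column sums):
  P(Y=0) = 5/56 + 1/28 + 1/28 = 9/56
  P(Y=1) = 25/56 + 11/56 + 11/56 = 47/56
H(X|Y) = Σ_y P(y)·H(X|Y=y):
  Y=0: P(Y=0) = 9/56, P(X|Y=0) = (5/9, 2/9, 2/9) → H(X|Y=0) = 1.43552
  Y=1: P(Y=1) = 47/56, P(X|Y=1) = (25/47, 11/47, 11/47) → H(X|Y=1) = 1.46514
H(X|Y) = (9/56)·1.43552 + (47/56)·1.46514 = 1.4604 bits

I(X;Y) = H(X) - H(X|Y) = 1.4606 - 1.4604 = 0.0002 bits

Cross-check via I(X;Y) = H(X) + H(Y) - H(X,Y): computing H(Y) from the column sums and H(X,Y) from the 6 cells in the same way gives H(Y) = 0.6360 bits and H(X,Y) = 2.0964 bits, so
I(X;Y) = 1.4606 + 0.6360 - 2.0964 = 0.0002 bits ✓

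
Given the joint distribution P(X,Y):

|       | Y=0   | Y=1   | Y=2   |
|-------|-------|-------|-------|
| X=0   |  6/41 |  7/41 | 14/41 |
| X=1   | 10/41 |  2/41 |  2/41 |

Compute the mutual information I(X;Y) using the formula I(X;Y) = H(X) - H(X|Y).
0.1739 bits

I(X;Y) = H(X) - H(X|Y)

Marginal of X (row sums):
  P(X=0) = 6/41 + 7/41 + 14/41 = 27/41
  P(X=1) = 10/41 + 2/41 + 2/41 = 14/41
H(X) = -[(27/41)·log₂(27/41) + (14/41)·log₂(14/41)]
  = 0.3969 + 0.5293 = 0.9262 bits

Marginal of Y (column sums):
  P(Y=0) = 6/41 + 10/41 = 16/41
  P(Y=1) = 7/41 + 2/41 = 9/41
  P(Y=2) = 14/41 + 2/41 = 16/41
H(X|Y) = Σ_y P(y)·H(X|Y=y):
  Y=0: P(Y=0) = 16/41, P(X|Y=0) = (3/8, 5/8) → H(X|Y=0) = 0.9544
  Y=1: P(Y=1) = 9/41, P(X|Y=1) = (7/9, 2/9) → H(X|Y=1) = 0.7642
  Y=2: P(Y=2) = 16/41, P(X|Y=2) = (7/8, 1/8) → H(X|Y=2) = 0.5436
H(X|Y) = (16/41)·0.9544 + (9/41)·0.7642 + (16/41)·0.5436 = 0.7523 bits

I(X;Y) = H(X) - H(X|Y) = 0.9262 - 0.7523 = 0.1739 bits

Cross-check via I(X;Y) = H(X) + H(Y) - H(X,Y): computing H(Y) from the column sums and H(X,Y) from the 6 cells in the same way gives H(Y) = 1.5398 bits and H(X,Y) = 2.2921 bits, so
I(X;Y) = 0.9262 + 1.5398 - 2.2921 = 0.1739 bits ✓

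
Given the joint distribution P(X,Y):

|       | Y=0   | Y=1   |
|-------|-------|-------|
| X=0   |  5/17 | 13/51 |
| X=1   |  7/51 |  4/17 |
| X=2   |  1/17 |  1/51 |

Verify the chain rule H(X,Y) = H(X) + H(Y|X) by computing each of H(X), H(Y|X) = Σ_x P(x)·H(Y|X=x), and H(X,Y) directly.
H(X) = 1.2937 bits, H(Y|X) = 0.9643 bits, H(X,Y) = 2.2580 bits

Marginal of X (row sums):
  P(X=0) = 5/17 + 13/51 = 28/51
  P(X=1) = 7/51 + 4/17 = 19/51
  P(X=2) = 1/17 + 1/51 = 4/51
H(X) = -[(28/51)·log₂(28/51) + (19/51)·log₂(19/51) + (4/51)·log₂(4/51)]
  = 0.47494 + 0.53070 + 0.28803 = 1.2937 bits

H(Y|X) = Σ_x P(x)·H(Y|X=x):
  X=0: P(X=0) = 28/51, P(Y|X=0) = (15/28, 13/28) → H(Y|X=0) = 0.99632
  X=1: P(X=1) = 19/51, P(Y|X=1) = (7/19, 12/19) → H(Y|X=1) = 0.94945
  X=2: P(X=2) = 4/51, P(Y|X=2) = (3/4, 1/4) → H(Y|X=2) = 0.81128
H(Y|X) = (28/51)·0.99632 + (19/51)·0.94945 + (4/51)·0.81128 = 0.9643 bits

H(X,Y) = -Σ_{x,y} P(x,y) log₂ P(x,y). Per-cell terms -P(x,y)·log₂P(x,y):
  X=0: 0.51927, 0.50266
  X=1: 0.39324, 0.49117
  X=2: 0.24044, 0.11122
Sum of the 6 terms: H(X,Y) = 2.2580 bits

Chain rule check:
  H(X) + H(Y|X) = 1.2937 + 0.9643 = 2.2580 bits
  H(X,Y) = 2.2580 bits
✓ Chain rule verified.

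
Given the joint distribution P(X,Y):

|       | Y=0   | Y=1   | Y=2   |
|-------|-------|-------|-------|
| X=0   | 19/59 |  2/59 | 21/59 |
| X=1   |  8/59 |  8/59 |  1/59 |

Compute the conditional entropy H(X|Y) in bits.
0.6230 bits

H(X|Y) = H(X,Y) - H(Y)

H(X,Y) = -Σ_{x,y} P(x,y) log₂ P(x,y). Per-cell terms -P(x,y)·log₂P(x,y):
  X=0: 0.52643, 0.16551, 0.53045
  X=1: 0.39087, 0.39087, 0.09971
Sum of the 6 terms: H(X,Y) = 2.1038 bits

Marginal of Y (column sums):
  P(Y=0) = 19/59 + 8/59 = 27/59
  P(Y=1) = 2/59 + 8/59 = 10/59
  P(Y=2) = 21/59 + 1/59 = 22/59
H(Y) = -[(27/59)·log₂(27/59) + (10/59)·log₂(10/59) + (22/59)·log₂(22/59)]
  = 0.51609 + 0.43402 + 0.53069 = 1.4808 bits

H(X|Y) = H(X,Y) - H(Y) = 2.1038 - 1.4808 = 0.6230 bits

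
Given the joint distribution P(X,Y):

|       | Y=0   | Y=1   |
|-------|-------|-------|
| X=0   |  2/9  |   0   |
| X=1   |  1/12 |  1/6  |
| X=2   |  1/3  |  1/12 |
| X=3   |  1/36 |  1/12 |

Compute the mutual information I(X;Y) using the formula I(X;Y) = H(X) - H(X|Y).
0.2978 bits

I(X;Y) = H(X) - H(X|Y)

Marginal of X (row sums):
  P(X=0) = 2/9 + 0 = 2/9
  P(X=1) = 1/12 + 1/6 = 1/4
  P(X=2) = 1/3 + 1/12 = 5/12
  P(X=3) = 1/36 + 1/12 = 1/9
H(X) = -[(2/9)·log₂(2/9) + (1/4)·log₂(1/4) + (5/12)·log₂(5/12) + (1/9)·log₂(1/9)]
  = 0.4822 + 0.5000 + 0.5263 + 0.3522 = 1.8607 bits

Marginal of Y (column sums):
  P(Y=0) = 2/9 + 1/12 + 1/3 + 1/36 = 2/3
  P(Y=1) = 0 + 1/6 + 1/12 + 1/12 = 1/3
H(X|Y) = Σ_y P(y)·H(X|Y=y):
  Y=0: P(Y=0) = 2/3, P(X|Y=0) = (1/3, 1/8, 1/2, 1/24) → H(X|Y=0) = 1.5944
  Y=1: P(Y=1) = 1/3, P(X|Y=1) = (0, 1/2, 1/4, 1/4) → H(X|Y=1) = 1.5000
H(X|Y) = (2/3)·1.5944 + (1/3)·1.5000 = 1.5629 bits

I(X;Y) = H(X) - H(X|Y) = 1.8607 - 1.5629 = 0.2978 bits

Cross-check via I(X;Y) = H(X) + H(Y) - H(X,Y): computing H(Y) from the column sums and H(X,Y) from the 8 cells in the same way gives H(Y) = 0.9183 bits and H(X,Y) = 2.4812 bits, so
I(X;Y) = 1.8607 + 0.9183 - 2.4812 = 0.2978 bits ✓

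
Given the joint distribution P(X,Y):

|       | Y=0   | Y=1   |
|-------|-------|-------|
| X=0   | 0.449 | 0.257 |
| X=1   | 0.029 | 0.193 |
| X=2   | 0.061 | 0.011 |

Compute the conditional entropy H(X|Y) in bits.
0.9507 bits

H(X|Y) = H(X,Y) - H(Y)

H(X,Y) = -Σ_{x,y} P(x,y) log₂ P(x,y). Per-cell terms -P(x,y)·log₂P(x,y):
  X=0: 0.51869, 0.50376
  X=1: 0.14813, 0.45805
  X=2: 0.24614, 0.07157
Sum of the 6 terms: H(X,Y) = 1.9463 bits

Marginal of Y (column sums):
  P(Y=0) = 0.449 + 0.029 + 0.061 = 0.539
  P(Y=1) = 0.257 + 0.193 + 0.011 = 0.461
H(Y) = -[0.539·log₂(0.539) + 0.461·log₂(0.461)]
  = 0.48060 + 0.51501 = 0.9956 bits

H(X|Y) = H(X,Y) - H(Y) = 1.9463 - 0.9956 = 0.9507 bits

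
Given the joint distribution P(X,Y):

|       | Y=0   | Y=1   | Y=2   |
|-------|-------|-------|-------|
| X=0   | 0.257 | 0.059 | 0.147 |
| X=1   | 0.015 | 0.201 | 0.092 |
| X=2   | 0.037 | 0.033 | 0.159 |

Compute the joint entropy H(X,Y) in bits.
2.7843 bits

H(X,Y) = -Σ_{x,y} P(x,y) log₂ P(x,y). Per-cell terms -P(x,y)·log₂P(x,y):
  X=0: 0.50376, 0.24091, 0.40662
  X=1: 0.09088, 0.46526, 0.31668
  X=2: 0.17598, 0.16241, 0.42181
Sum of the 9 terms: H(X,Y) = 2.7843 bits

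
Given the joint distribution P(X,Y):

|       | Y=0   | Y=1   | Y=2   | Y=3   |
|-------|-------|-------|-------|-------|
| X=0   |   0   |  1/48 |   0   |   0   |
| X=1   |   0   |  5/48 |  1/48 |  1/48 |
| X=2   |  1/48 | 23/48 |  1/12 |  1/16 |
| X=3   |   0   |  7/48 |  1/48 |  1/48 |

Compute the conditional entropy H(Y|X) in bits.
1.1188 bits

H(Y|X) = H(X,Y) - H(X)

H(X,Y) = -Σ_{x,y} P(x,y) log₂ P(x,y). Per-cell terms -P(x,y)·log₂P(x,y):
  X=0: 0.00000, 0.11635, 0.00000, 0.00000
  X=1: 0.00000, 0.33990, 0.11635, 0.11635
  X=2: 0.11635, 0.50859, 0.29875, 0.25000
  X=3: 0.00000, 0.40507, 0.11635, 0.11635
  (cells with P = 0 contribute 0)
Sum of the 16 terms: H(X,Y) = 2.5004 bits

Marginal of X (row sums):
  P(X=0) = 0 + 1/48 + 0 + 0 = 1/48
  P(X=1) = 0 + 5/48 + 1/48 + 1/48 = 7/48
  P(X=2) = 1/48 + 23/48 + 1/12 + 1/16 = 31/48
  P(X=3) = 0 + 7/48 + 1/48 + 1/48 = 3/16
H(X) = -[(1/48)·log₂(1/48) + (7/48)·log₂(7/48) + (31/48)·log₂(31/48) + (3/16)·log₂(3/16)]
  = 0.11635 + 0.40507 + 0.40737 + 0.45282 = 1.3816 bits

H(Y|X) = H(X,Y) - H(X) = 2.5004 - 1.3816 = 1.1188 bits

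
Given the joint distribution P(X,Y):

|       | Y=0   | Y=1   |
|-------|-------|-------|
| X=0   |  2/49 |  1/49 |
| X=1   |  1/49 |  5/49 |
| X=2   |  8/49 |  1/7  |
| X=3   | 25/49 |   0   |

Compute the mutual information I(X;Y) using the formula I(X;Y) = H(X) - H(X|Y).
0.3937 bits

I(X;Y) = H(X) - H(X|Y)

Marginal of X (row sums):
  P(X=0) = 2/49 + 1/49 = 3/49
  P(X=1) = 1/49 + 5/49 = 6/49
  P(X=2) = 8/49 + 1/7 = 15/49
  P(X=3) = 25/49 + 0 = 25/49
H(X) = -[(3/49)·log₂(3/49) + (6/49)·log₂(6/49) + (15/49)·log₂(15/49) + (25/49)·log₂(25/49)]
  = 0.24672 + 0.37099 + 0.52280 + 0.49533 = 1.63584 bits

Marginal of Y (column sums):
  P(Y=0) = 2/49 + 1/49 + 8/49 + 25/49 = 36/49
  P(Y=1) = 1/49 + 5/49 + 1/7 + 0 = 13/49
H(X|Y) = Σ_y P(y)·H(X|Y=y):
  Y=0: P(Y=0) = 36/49, P(X|Y=0) = (1/18, 1/36, 2/9, 25/36) → H(X|Y=0) = 1.22280
  Y=1: P(Y=1) = 13/49, P(X|Y=1) = (1/13, 5/13, 7/13, 0) → H(X|Y=1) = 1.29574
H(X|Y) = (36/49)·1.22280 + (13/49)·1.29574 = 1.24215 bits

I(X;Y) = H(X) - H(X|Y) = 1.63584 - 1.24215 = 0.3937 bits

Cross-check via I(X;Y) = H(X) + H(Y) - H(X,Y): computing H(Y) from the column sums and H(X,Y) from the 8 cells in the same way gives H(Y) = 0.83465 bits and H(X,Y) = 2.07680 bits, so
I(X;Y) = 1.63584 + 0.83465 - 2.07680 = 0.3937 bits ✓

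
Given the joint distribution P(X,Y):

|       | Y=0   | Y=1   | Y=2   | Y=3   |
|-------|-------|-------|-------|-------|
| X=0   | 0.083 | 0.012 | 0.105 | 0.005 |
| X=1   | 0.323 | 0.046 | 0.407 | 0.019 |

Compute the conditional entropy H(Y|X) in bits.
1.3899 bits

H(Y|X) = H(X,Y) - H(X)

H(X,Y) = -Σ_{x,y} P(x,y) log₂ P(x,y). Per-cell terms -P(x,y)·log₂P(x,y):
  X=0: 0.29803, 0.07657, 0.34141, 0.03822
  X=1: 0.52662, 0.20434, 0.52784, 0.10864
Sum of the 8 terms: H(X,Y) = 2.1217 bits

Marginal of X (row sums):
  P(X=0) = 0.083 + 0.012 + 0.105 + 0.005 = 0.205
  P(X=1) = 0.323 + 0.046 + 0.407 + 0.019 = 0.795
H(X) = -[0.205·log₂(0.205) + 0.795·log₂(0.795)]
  = 0.46869 + 0.26312 = 0.7318 bits

H(Y|X) = H(X,Y) - H(X) = 2.1217 - 0.7318 = 1.3899 bits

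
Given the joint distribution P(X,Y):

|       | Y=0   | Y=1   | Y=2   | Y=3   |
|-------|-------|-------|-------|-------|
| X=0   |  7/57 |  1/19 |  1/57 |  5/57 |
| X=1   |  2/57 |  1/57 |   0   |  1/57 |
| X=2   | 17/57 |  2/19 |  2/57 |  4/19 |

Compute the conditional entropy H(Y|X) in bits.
1.6968 bits

H(Y|X) = H(X,Y) - H(X)

H(X,Y) = -Σ_{x,y} P(x,y) log₂ P(x,y). Per-cell terms -P(x,y)·log₂P(x,y):
  X=0: 0.3716, 0.2236, 0.1023, 0.3080
  X=1: 0.1696, 0.1023, 0.0000, 0.1023
  X=2: 0.5206, 0.3419, 0.1696, 0.4732
  (cells with P = 0 contribute 0)
Sum of the 12 terms: H(X,Y) = 2.8850 bits

Marginal of X (row sums):
  P(X=0) = 7/57 + 1/19 + 1/57 + 5/57 = 16/57
  P(X=1) = 2/57 + 1/57 + 0 + 1/57 = 4/57
  P(X=2) = 17/57 + 2/19 + 2/57 + 4/19 = 37/57
H(X) = -[(16/57)·log₂(16/57) + (4/57)·log₂(4/57) + (37/57)·log₂(37/57)]
  = 0.5145 + 0.2690 + 0.4047 = 1.1882 bits

H(Y|X) = H(X,Y) - H(X) = 2.8850 - 1.1882 = 1.6968 bits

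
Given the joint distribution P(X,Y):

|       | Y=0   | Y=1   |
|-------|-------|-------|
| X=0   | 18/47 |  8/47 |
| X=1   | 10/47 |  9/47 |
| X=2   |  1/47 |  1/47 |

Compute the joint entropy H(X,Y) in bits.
2.1332 bits

H(X,Y) = -Σ_{x,y} P(x,y) log₂ P(x,y). Per-cell terms -P(x,y)·log₂P(x,y):
  X=0: 0.530297, 0.434824
  X=1: 0.475034, 0.456638
  X=2: 0.118183, 0.118183
Sum of the 6 terms: H(X,Y) = 2.1332 bits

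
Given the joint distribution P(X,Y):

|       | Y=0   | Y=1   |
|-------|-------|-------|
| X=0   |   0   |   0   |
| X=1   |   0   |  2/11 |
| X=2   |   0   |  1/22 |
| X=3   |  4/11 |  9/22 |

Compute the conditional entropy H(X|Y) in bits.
0.7624 bits

H(X|Y) = H(X,Y) - H(Y)

H(X,Y) = -Σ_{x,y} P(x,y) log₂ P(x,y). Per-cell terms -P(x,y)·log₂P(x,y):
  X=0: 0.0000, 0.0000
  X=1: 0.0000, 0.4472
  X=2: 0.0000, 0.2027
  X=3: 0.5307, 0.5275
  (cells with P = 0 contribute 0)
Sum of the 8 terms: H(X,Y) = 1.7081 bits

Marginal of Y (column sums):
  P(Y=0) = 0 + 0 + 0 + 4/11 = 4/11
  P(Y=1) = 0 + 2/11 + 1/22 + 9/22 = 7/11
H(Y) = -[(4/11)·log₂(4/11) + (7/11)·log₂(7/11)]
  = 0.5307 + 0.4150 = 0.9457 bits

H(X|Y) = H(X,Y) - H(Y) = 1.7081 - 0.9457 = 0.7624 bits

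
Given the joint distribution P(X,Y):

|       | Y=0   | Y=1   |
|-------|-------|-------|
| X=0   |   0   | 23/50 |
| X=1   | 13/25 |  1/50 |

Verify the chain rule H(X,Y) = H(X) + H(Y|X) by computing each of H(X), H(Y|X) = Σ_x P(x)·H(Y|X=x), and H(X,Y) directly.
H(X) = 0.9954 bits, H(Y|X) = 0.1234 bits, H(X,Y) = 1.1188 bits

Marginal of X (row sums):
  P(X=0) = 0 + 23/50 = 23/50
  P(X=1) = 13/25 + 1/50 = 27/50
H(X) = -[(23/50)·log₂(23/50) + (27/50)·log₂(27/50)]
  = 0.51534 + 0.48004 = 0.9954 bits

H(Y|X) = Σ_x P(x)·H(Y|X=x):
  X=0: P(X=0) = 23/50, P(Y|X=0) = (0, 1) → H(Y|X=0) = 0.00000
  X=1: P(X=1) = 27/50, P(Y|X=1) = (26/27, 1/27) → H(Y|X=1) = 0.22854
H(Y|X) = (23/50)·0.00000 + (27/50)·0.22854 = 0.1234 bits

H(X,Y) = -Σ_{x,y} P(x,y) log₂ P(x,y). Per-cell terms -P(x,y)·log₂P(x,y):
  X=0: 0.00000, 0.51534
  X=1: 0.49058, 0.11288
  (cells with P = 0 contribute 0)
Sum of the 4 terms: H(X,Y) = 1.1188 bits

Chain rule check:
  H(X) + H(Y|X) = 0.9954 + 0.1234 = 1.1188 bits
  H(X,Y) = 1.1188 bits
✓ Chain rule verified.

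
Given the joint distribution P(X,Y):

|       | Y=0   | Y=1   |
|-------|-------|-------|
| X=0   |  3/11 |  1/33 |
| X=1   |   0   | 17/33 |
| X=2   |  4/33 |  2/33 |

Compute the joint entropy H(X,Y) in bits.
1.7712 bits

H(X,Y) = -Σ_{x,y} P(x,y) log₂ P(x,y). Per-cell terms -P(x,y)·log₂P(x,y):
  X=0: 0.5112, 0.1529
  X=1: 0.0000, 0.4930
  X=2: 0.3690, 0.2451
  (cells with P = 0 contribute 0)
Sum of the 6 terms: H(X,Y) = 1.7712 bits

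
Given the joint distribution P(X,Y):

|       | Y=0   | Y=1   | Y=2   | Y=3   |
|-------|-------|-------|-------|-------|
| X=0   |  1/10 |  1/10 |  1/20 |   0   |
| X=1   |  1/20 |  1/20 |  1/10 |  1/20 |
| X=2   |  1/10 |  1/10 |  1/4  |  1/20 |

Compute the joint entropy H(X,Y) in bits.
3.2414 bits

H(X,Y) = -Σ_{x,y} P(x,y) log₂ P(x,y). Per-cell terms -P(x,y)·log₂P(x,y):
  X=0: 0.332193, 0.332193, 0.216096, 0.000000
  X=1: 0.216096, 0.216096, 0.332193, 0.216096
  X=2: 0.332193, 0.332193, 0.500000, 0.216096
  (cells with P = 0 contribute 0)
Sum of the 12 terms: H(X,Y) = 3.2414 bits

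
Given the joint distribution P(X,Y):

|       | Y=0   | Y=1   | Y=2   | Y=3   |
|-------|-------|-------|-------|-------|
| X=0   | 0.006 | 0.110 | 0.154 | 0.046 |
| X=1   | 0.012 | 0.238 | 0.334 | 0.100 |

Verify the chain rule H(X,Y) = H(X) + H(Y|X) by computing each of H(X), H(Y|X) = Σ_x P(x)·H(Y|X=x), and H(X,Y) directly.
H(X) = 0.9000 bits, H(Y|X) = 1.5446 bits, H(X,Y) = 2.4446 bits

Marginal of X (row sums):
  P(X=0) = 0.006 + 0.110 + 0.154 + 0.046 = 0.316
  P(X=1) = 0.012 + 0.238 + 0.334 + 0.100 = 0.684
H(X) = -[0.316·log₂(0.316) + 0.684·log₂(0.684)]
  = 0.5252 + 0.3748 = 0.9000 bits

H(Y|X) = Σ_x P(x)·H(Y|X=x):
  X=0: P(X=0) = 0.316, P(Y|X=0) = (3/158, 55/158, 77/158, 23/158) → H(Y|X=0) = 1.5486
  X=1: P(X=1) = 0.684, P(Y|X=1) = (1/57, 119/342, 167/342, 25/171) → H(Y|X=1) = 1.5428
H(Y|X) = 0.316·1.5486 + 0.684·1.5428 = 1.5446 bits

H(X,Y) = -Σ_{x,y} P(x,y) log₂ P(x,y). Per-cell terms -P(x,y)·log₂P(x,y):
  X=0: 0.0443, 0.3503, 0.4156, 0.2043
  X=1: 0.0766, 0.4929, 0.5284, 0.3322
Sum of the 8 terms: H(X,Y) = 2.4446 bits

Chain rule check:
  H(X) + H(Y|X) = 0.9000 + 1.5446 = 2.4446 bits
  H(X,Y) = 2.4446 bits
✓ Chain rule verified.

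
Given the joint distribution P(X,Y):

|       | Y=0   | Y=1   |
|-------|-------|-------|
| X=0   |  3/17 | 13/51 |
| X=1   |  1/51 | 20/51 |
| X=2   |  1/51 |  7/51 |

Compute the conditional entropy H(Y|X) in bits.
0.6200 bits

H(Y|X) = H(X,Y) - H(X)

H(X,Y) = -Σ_{x,y} P(x,y) log₂ P(x,y). Per-cell terms -P(x,y)·log₂P(x,y):
  X=0: 0.441618, 0.502663
  X=1: 0.111224, 0.529607
  X=2: 0.111224, 0.393245
Sum of the 6 terms: H(X,Y) = 2.08958 bits

Marginal of X (row sums):
  P(X=0) = 3/17 + 13/51 = 22/51
  P(X=1) = 1/51 + 20/51 = 7/17
  P(X=2) = 1/51 + 7/51 = 8/51
H(X) = -[(22/51)·log₂(22/51) + (7/17)·log₂(7/17) + (8/51)·log₂(8/51)]
  = 0.523252 + 0.527103 + 0.419204 = 1.46956 bits

H(Y|X) = H(X,Y) - H(X) = 2.08958 - 1.46956 = 0.6200 bits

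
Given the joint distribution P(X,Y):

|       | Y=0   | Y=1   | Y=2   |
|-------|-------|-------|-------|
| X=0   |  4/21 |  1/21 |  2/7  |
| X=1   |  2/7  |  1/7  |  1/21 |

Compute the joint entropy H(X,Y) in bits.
2.3078 bits

H(X,Y) = -Σ_{x,y} P(x,y) log₂ P(x,y). Per-cell terms -P(x,y)·log₂P(x,y):
  X=0: 0.45568, 0.20916, 0.51639
  X=1: 0.51639, 0.40105, 0.20916
Sum of the 6 terms: H(X,Y) = 2.3078 bits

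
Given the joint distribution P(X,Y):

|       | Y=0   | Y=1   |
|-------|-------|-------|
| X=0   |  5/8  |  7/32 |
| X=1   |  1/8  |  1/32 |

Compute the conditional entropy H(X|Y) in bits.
0.6234 bits

H(X|Y) = H(X,Y) - H(Y)

H(X,Y) = -Σ_{x,y} P(x,y) log₂ P(x,y). Per-cell terms -P(x,y)·log₂P(x,y):
  X=0: 0.42379, 0.47964
  X=1: 0.37500, 0.15625
Sum of the 4 terms: H(X,Y) = 1.4347 bits

Marginal of Y (column sums):
  P(Y=0) = 5/8 + 1/8 = 3/4
  P(Y=1) = 7/32 + 1/32 = 1/4
H(Y) = -[(3/4)·log₂(3/4) + (1/4)·log₂(1/4)]
  = 0.31128 + 0.50000 = 0.8113 bits

H(X|Y) = H(X,Y) - H(Y) = 1.4347 - 0.8113 = 0.6234 bits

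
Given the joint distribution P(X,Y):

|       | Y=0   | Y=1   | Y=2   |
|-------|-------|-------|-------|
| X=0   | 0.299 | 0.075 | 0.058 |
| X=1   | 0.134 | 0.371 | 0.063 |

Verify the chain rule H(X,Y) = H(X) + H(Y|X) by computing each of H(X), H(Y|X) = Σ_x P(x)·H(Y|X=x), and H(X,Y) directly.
H(X) = 0.9866 bits, H(Y|X) = 1.2233 bits, H(X,Y) = 2.2099 bits

Marginal of X (row sums):
  P(X=0) = 0.299 + 0.075 + 0.058 = 0.432
  P(X=1) = 0.134 + 0.371 + 0.063 = 0.568
H(X) = -[0.432·log₂(0.432) + 0.568·log₂(0.568)]
  = 0.52311 + 0.46351 = 0.9866 bits

H(Y|X) = Σ_x P(x)·H(Y|X=x):
  X=0: P(X=0) = 0.432, P(Y|X=0) = (299/432, 25/144, 29/216) → H(Y|X=0) = 1.19493
  X=1: P(X=1) = 0.568, P(Y|X=1) = (67/284, 371/568, 63/568) → H(Y|X=1) = 1.24480
H(Y|X) = 0.432·1.19493 + 0.568·1.24480 = 1.2233 bits

H(X,Y) = -Σ_{x,y} P(x,y) log₂ P(x,y). Per-cell terms -P(x,y)·log₂P(x,y):
  X=0: 0.52079, 0.28027, 0.23825
  X=1: 0.38856, 0.53072, 0.25128
Sum of the 6 terms: H(X,Y) = 2.2099 bits

Chain rule check:
  H(X) + H(Y|X) = 0.9866 + 1.2233 = 2.2099 bits
  H(X,Y) = 2.2099 bits
✓ Chain rule verified.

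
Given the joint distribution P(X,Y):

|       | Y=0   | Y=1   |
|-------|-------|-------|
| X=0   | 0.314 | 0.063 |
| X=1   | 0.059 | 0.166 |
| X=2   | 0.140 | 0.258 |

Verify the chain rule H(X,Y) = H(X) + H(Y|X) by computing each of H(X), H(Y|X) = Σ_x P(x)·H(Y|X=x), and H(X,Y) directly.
H(X) = 1.5438 bits, H(Y|X) = 0.8046 bits, H(X,Y) = 2.3484 bits

Marginal of X (row sums):
  P(X=0) = 0.314 + 0.063 = 0.377
  P(X=1) = 0.059 + 0.166 = 0.225
  P(X=2) = 0.140 + 0.258 = 0.398
H(X) = -[0.377·log₂(0.377) + 0.225·log₂(0.225) + 0.398·log₂(0.398)]
  = 0.5306 + 0.4842 + 0.5290 = 1.5438 bits

H(Y|X) = Σ_x P(x)·H(Y|X=x):
  X=0: P(X=0) = 0.377, P(Y|X=0) = (314/377, 63/377) → H(Y|X=0) = 0.6510
  X=1: P(X=1) = 0.225, P(Y|X=1) = (59/225, 166/225) → H(Y|X=1) = 0.8301
  X=2: P(X=2) = 0.398, P(Y|X=2) = (70/199, 129/199) → H(Y|X=2) = 0.9356
H(Y|X) = 0.377·0.6510 + 0.225·0.8301 + 0.398·0.9356 = 0.8046 bits

H(X,Y) = -Σ_{x,y} P(x,y) log₂ P(x,y). Per-cell terms -P(x,y)·log₂P(x,y):
  X=0: 0.5247, 0.2513
  X=1: 0.2409, 0.4301
  X=2: 0.3971, 0.5043
Sum of the 6 terms: H(X,Y) = 2.3484 bits

Chain rule check:
  H(X) + H(Y|X) = 1.5438 + 0.8046 = 2.3484 bits
  H(X,Y) = 2.3484 bits
✓ Chain rule verified.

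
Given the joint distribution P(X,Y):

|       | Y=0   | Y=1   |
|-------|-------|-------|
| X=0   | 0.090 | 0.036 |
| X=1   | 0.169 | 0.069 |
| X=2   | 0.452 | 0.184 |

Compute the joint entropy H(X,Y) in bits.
2.1521 bits

H(X,Y) = -Σ_{x,y} P(x,y) log₂ P(x,y). Per-cell terms -P(x,y)·log₂P(x,y):
  X=0: 0.31265, 0.17265
  X=1: 0.43347, 0.26615
  X=2: 0.51781, 0.44937
Sum of the 6 terms: H(X,Y) = 2.1521 bits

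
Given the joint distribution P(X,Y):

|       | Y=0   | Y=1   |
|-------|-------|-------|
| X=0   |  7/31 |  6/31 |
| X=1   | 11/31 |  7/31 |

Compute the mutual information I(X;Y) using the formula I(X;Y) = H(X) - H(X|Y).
0.0038 bits

I(X;Y) = H(X) - H(X|Y)

Marginal of X (row sums):
  P(X=0) = 7/31 + 6/31 = 13/31
  P(X=1) = 11/31 + 7/31 = 18/31
H(X) = -[(13/31)·log₂(13/31) + (18/31)·log₂(18/31)]
  = 0.52577 + 0.45538 = 0.98115 bits

Marginal of Y (column sums):
  P(Y=0) = 7/31 + 11/31 = 18/31
  P(Y=1) = 6/31 + 7/31 = 13/31
H(X|Y) = Σ_y P(y)·H(X|Y=y):
  Y=0: P(Y=0) = 18/31, P(X|Y=0) = (7/18, 11/18) → H(X|Y=0) = 0.96408
  Y=1: P(Y=1) = 13/31, P(X|Y=1) = (6/13, 7/13) → H(X|Y=1) = 0.99573
H(X|Y) = (18/31)·0.96408 + (13/31)·0.99573 = 0.97735 bits

I(X;Y) = H(X) - H(X|Y) = 0.98115 - 0.97735 = 0.0038 bits

Cross-check via I(X;Y) = H(X) + H(Y) - H(X,Y): computing H(Y) from the column sums and H(X,Y) from the 4 cells in the same way gives H(Y) = 0.98115 bits and H(X,Y) = 1.95850 bits, so
I(X;Y) = 0.98115 + 0.98115 - 1.95850 = 0.0038 bits ✓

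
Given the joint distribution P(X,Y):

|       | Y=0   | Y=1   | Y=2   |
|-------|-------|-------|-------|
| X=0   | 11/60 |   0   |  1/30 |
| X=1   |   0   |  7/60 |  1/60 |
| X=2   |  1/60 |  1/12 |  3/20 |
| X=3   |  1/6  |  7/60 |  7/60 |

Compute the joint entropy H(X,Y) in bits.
3.0341 bits

H(X,Y) = -Σ_{x,y} P(x,y) log₂ P(x,y). Per-cell terms -P(x,y)·log₂P(x,y):
  X=0: 0.44870, 0.00000, 0.16356
  X=1: 0.00000, 0.36161, 0.09845
  X=2: 0.09845, 0.29875, 0.41054
  X=3: 0.43083, 0.36161, 0.36161
  (cells with P = 0 contribute 0)
Sum of the 12 terms: H(X,Y) = 3.0341 bits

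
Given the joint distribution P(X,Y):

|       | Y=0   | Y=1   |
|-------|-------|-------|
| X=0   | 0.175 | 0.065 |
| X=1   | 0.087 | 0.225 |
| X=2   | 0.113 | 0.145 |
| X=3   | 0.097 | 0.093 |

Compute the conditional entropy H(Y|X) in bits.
0.9137 bits

H(Y|X) = H(X,Y) - H(X)

H(X,Y) = -Σ_{x,y} P(x,y) log₂ P(x,y). Per-cell terms -P(x,y)·log₂P(x,y):
  X=0: 0.44005, 0.25632
  X=1: 0.30649, 0.48420
  X=2: 0.35545, 0.40395
  X=3: 0.32649, 0.31868
Sum of the 8 terms: H(X,Y) = 2.8916 bits

Marginal of X (row sums):
  P(X=0) = 0.175 + 0.065 = 0.240
  P(X=1) = 0.087 + 0.225 = 0.312
  P(X=2) = 0.113 + 0.145 = 0.258
  P(X=3) = 0.097 + 0.093 = 0.190
H(X) = -[0.240·log₂(0.240) + 0.312·log₂(0.312) + 0.258·log₂(0.258) + 0.190·log₂(0.190)]
  = 0.49413 + 0.52428 + 0.50428 + 0.45523 = 1.9779 bits

H(Y|X) = H(X,Y) - H(X) = 2.8916 - 1.9779 = 0.9137 bits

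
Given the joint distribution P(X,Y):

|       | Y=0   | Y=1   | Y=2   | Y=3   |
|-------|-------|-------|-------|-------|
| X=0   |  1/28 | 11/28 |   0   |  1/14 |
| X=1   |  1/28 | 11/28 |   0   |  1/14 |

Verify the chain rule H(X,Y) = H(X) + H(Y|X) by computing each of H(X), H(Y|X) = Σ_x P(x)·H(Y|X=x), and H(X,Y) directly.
H(X) = 1.0000 bits, H(Y|X) = 0.9464 bits, H(X,Y) = 1.9464 bits

Marginal of X (row sums):
  P(X=0) = 1/28 + 11/28 + 0 + 1/14 = 1/2
  P(X=1) = 1/28 + 11/28 + 0 + 1/14 = 1/2
H(X) = -[(1/2)·log₂(1/2) + (1/2)·log₂(1/2)]
  = 0.5000 + 0.5000 = 1.0000 bits

H(Y|X) = Σ_x P(x)·H(Y|X=x):
  X=0: P(X=0) = 1/2, P(Y|X=0) = (1/14, 11/14, 0, 1/7) → H(Y|X=0) = 0.9464
  X=1: P(X=1) = 1/2, P(Y|X=1) = (1/14, 11/14, 0, 1/7) → H(Y|X=1) = 0.9464
H(Y|X) = (1/2)·0.9464 + (1/2)·0.9464 = 0.9464 bits

H(X,Y) = -Σ_{x,y} P(x,y) log₂ P(x,y). Per-cell terms -P(x,y)·log₂P(x,y):
  X=0: 0.1717, 0.5295, 0.0000, 0.2720
  X=1: 0.1717, 0.5295, 0.0000, 0.2720
  (cells with P = 0 contribute 0)
Sum of the 8 terms: H(X,Y) = 1.9464 bits

Chain rule check:
  H(X) + H(Y|X) = 1.0000 + 0.9464 = 1.9464 bits
  H(X,Y) = 1.9464 bits
✓ Chain rule verified.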